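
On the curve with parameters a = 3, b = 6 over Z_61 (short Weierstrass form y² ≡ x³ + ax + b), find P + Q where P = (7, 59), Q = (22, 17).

(7, 59) + (22, 17). λ = (17 - 59)/(22 - 7) ≡ 19/15 mod 61. 15⁻¹ ≡ 57 (mod 61), so λ ≡ 46.
  x = λ² - 7 - 22 = 2116 - 29 ≡ 13; y = λ·(7 - 13) - 59 ≡ 31. → (13, 31)

(13, 31)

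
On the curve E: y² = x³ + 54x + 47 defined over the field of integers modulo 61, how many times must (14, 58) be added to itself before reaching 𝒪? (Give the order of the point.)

3

2P: tangent at (14, 58): λ = (3·14² + 54)/(2·58) ≡ 32/55. 55⁻¹ ≡ 10 (mod 61) since 55·10 = 550 ≡ 1, so λ ≡ 32·10 ≡ 15.
  x = λ² - 14 - 14 = 225 - 28 ≡ 14; y = λ·(14 - 14) - 58 ≡ 3. → (14, 3)
3P: (14, 3) + (14, 58): same x and y₁ ≡ -y₂, so the sum is 𝒪.
3P = 𝒪, so the order is 3.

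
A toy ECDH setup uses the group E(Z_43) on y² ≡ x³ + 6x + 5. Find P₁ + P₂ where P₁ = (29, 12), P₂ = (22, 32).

(30, 40)

(29, 12) + (22, 32). λ = (32 - 12)/(22 - 29) ≡ 20/36 mod 43. 36⁻¹ ≡ 6 (mod 43), so λ ≡ 34.
  x = λ² - 29 - 22 = 1156 - 51 ≡ 30; y = λ·(29 - 30) - 12 ≡ 40. → (30, 40)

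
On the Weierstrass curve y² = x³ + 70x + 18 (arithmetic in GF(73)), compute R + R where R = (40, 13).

tangent at (40, 13): λ = (3·40² + 70)/(2·13) ≡ 52/26. 26⁻¹ ≡ 59 (mod 73), so λ ≡ 52·59 ≡ 2.
  x = λ² - 40 - 40 = 4 - 80 ≡ 70; y = λ·(40 - 70) - 13 ≡ 0. → (70, 0)

(70, 0)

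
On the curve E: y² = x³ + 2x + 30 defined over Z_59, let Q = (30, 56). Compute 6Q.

Repeated addition: build up to 6Q.
2Q: tangent at (30, 56): λ = (3·30² + 2)/(2·56) ≡ 47/53. 53⁻¹ ≡ 49 (mod 59), so λ ≡ 47·49 ≡ 2.
  x = λ² - 30 - 30 = 4 - 60 ≡ 3; y = λ·(30 - 3) - 56 ≡ 57. → (3, 57)
3Q: (3, 57) + (30, 56). λ = (56 - 57)/(30 - 3) ≡ 58/27 mod 59. 27⁻¹ ≡ 35 (mod 59), so λ ≡ 24.
  x = λ² - 3 - 30 = 576 - 33 ≡ 12; y = λ·(3 - 12) - 57 ≡ 22. → (12, 22)
4Q: (12, 22) + (30, 56). λ = (56 - 22)/(30 - 12) ≡ 34/18 mod 59. 18⁻¹ ≡ 23 (mod 59), so λ ≡ 15.
  x = λ² - 12 - 30 = 225 - 42 ≡ 6; y = λ·(12 - 6) - 22 ≡ 9. → (6, 9)
5Q: (6, 9) + (30, 56). λ = (56 - 9)/(30 - 6) ≡ 47/24 mod 59. 24⁻¹ ≡ 32 (mod 59) since 24·32 = 768 ≡ 1, so λ ≡ 29.
  x = λ² - 6 - 30 = 841 - 36 ≡ 38; y = λ·(6 - 38) - 9 ≡ 7. → (38, 7)
6Q: (38, 7) + (30, 56). λ = (56 - 7)/(30 - 38) ≡ 49/51 mod 59. 51⁻¹ ≡ 22 (mod 59), so λ ≡ 16.
  x = λ² - 38 - 30 = 256 - 68 ≡ 11; y = λ·(38 - 11) - 7 ≡ 12. → (11, 12)

(11, 12)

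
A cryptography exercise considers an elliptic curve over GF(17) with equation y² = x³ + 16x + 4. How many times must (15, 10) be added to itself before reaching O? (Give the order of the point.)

2P: tangent at (15, 10): λ = (3·15² + 16)/(2·10) ≡ 11/3. 3⁻¹ ≡ 6 (mod 17), so λ ≡ 11·6 ≡ 15.
  x = λ² - 15 - 15 = 225 - 30 ≡ 8; y = λ·(15 - 8) - 10 ≡ 10. → (8, 10)
3P: (8, 10) + (15, 10). λ = (10 - 10)/(15 - 8) ≡ 0/7 mod 17. 7⁻¹ ≡ 5 (mod 17), so λ ≡ 0.
  x = λ² - 8 - 15 = 0 - 23 ≡ 11; y = λ·(8 - 11) - 10 ≡ 7. → (11, 7)
4P: (11, 7) + (15, 10). λ = (10 - 7)/(15 - 11) ≡ 3/4 mod 17. 4⁻¹ ≡ 13 (mod 17) since 4·13 = 52 ≡ 1, so λ ≡ 5.
  x = λ² - 11 - 15 = 25 - 26 ≡ 16; y = λ·(11 - 16) - 7 ≡ 2. → (16, 2)
5P: (16, 2) + (15, 10). λ = (10 - 2)/(15 - 16) ≡ 8/16 mod 17. 16⁻¹ ≡ 16 (mod 17), so λ ≡ 9.
  x = λ² - 16 - 15 = 81 - 31 ≡ 16; y = λ·(16 - 16) - 2 ≡ 15. → (16, 15)
6P: (16, 15) + (15, 10). λ = (10 - 15)/(15 - 16) ≡ 12/16 mod 17. 16⁻¹ ≡ 16 (mod 17), so λ ≡ 5.
  x = λ² - 16 - 15 = 25 - 31 ≡ 11; y = λ·(16 - 11) - 15 ≡ 10. → (11, 10)
7P: (11, 10) + (15, 10). λ = (10 - 10)/(15 - 11) ≡ 0/4 mod 17. 4⁻¹ ≡ 13 (mod 17) since 4·13 = 52 ≡ 1, so λ ≡ 0.
  x = λ² - 11 - 15 = 0 - 26 ≡ 8; y = λ·(11 - 8) - 10 ≡ 7. → (8, 7)
8P: (8, 7) + (15, 10). λ = (10 - 7)/(15 - 8) ≡ 3/7 mod 17. 7⁻¹ ≡ 5 (mod 17), so λ ≡ 15.
  x = λ² - 8 - 15 = 225 - 23 ≡ 15; y = λ·(8 - 15) - 7 ≡ 7. → (15, 7)
9P: (15, 7) + (15, 10): same x and y₁ ≡ -y₂, so the sum is O.
9P = O, so the order is 9.

9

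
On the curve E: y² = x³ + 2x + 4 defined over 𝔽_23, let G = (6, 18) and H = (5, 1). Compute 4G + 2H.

(19, 22)

First 4G:
Repeated addition: build up to 4G.
2G: tangent at (6, 18): λ = (3·6² + 2)/(2·18) ≡ 18/13. 13⁻¹ ≡ 16 (mod 23) since 13·16 = 208 ≡ 1, so λ ≡ 18·16 ≡ 12.
  x = λ² - 6 - 6 = 144 - 12 ≡ 17; y = λ·(6 - 17) - 18 ≡ 11. → (17, 11)
3G: (17, 11) + (6, 18). λ = (18 - 11)/(6 - 17) ≡ 7/12 mod 23. 12⁻¹ ≡ 2 (mod 23) since 12·2 = 24 ≡ 1, so λ ≡ 14.
  x = λ² - 17 - 6 = 196 - 23 ≡ 12; y = λ·(17 - 12) - 11 ≡ 13. → (12, 13)
4G: (12, 13) + (6, 18). λ = (18 - 13)/(6 - 12) ≡ 5/17 mod 23. 17⁻¹ ≡ 19 (mod 23) since 17·19 = 323 ≡ 1, so λ ≡ 3.
  x = λ² - 12 - 6 = 9 - 18 ≡ 14; y = λ·(12 - 14) - 13 ≡ 4. → (14, 4)
4G = (14, 4).
Next 2H:
Repeated addition: build up to 2H.
2H: tangent at (5, 1): λ = (3·5² + 2)/(2·1) ≡ 8/2. 2⁻¹ ≡ 12 (mod 23), so λ ≡ 8·12 ≡ 4.
  x = λ² - 5 - 5 = 16 - 10 ≡ 6; y = λ·(5 - 6) - 1 ≡ 18. → (6, 18)
2H = (6, 18).
Finally 4G + 2H:
(14, 4) + (6, 18). λ = (18 - 4)/(6 - 14) ≡ 14/15 mod 23. 15⁻¹ ≡ 20 (mod 23), so λ ≡ 4.
  x = λ² - 14 - 6 = 16 - 20 ≡ 19; y = λ·(14 - 19) - 4 ≡ 22. → (19, 22)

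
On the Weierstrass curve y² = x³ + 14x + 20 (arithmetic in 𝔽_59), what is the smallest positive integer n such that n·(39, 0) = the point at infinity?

2P: (39, 0) + (39, 0): same x and y₁ ≡ -y₂, so the sum is the point at infinity.
2P = the point at infinity, so the order is 2.

2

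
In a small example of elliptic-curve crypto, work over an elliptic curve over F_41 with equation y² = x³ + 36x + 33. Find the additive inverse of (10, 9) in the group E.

(10, 32)

-(10, 9) = (10, -9 mod 41) = (10, 32).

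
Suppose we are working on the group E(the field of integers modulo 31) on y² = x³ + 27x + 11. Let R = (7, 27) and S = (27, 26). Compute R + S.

(7, 4)

(7, 27) + (27, 26). λ = (26 - 27)/(27 - 7) ≡ 30/20 mod 31. 20⁻¹ ≡ 14 (mod 31), so λ ≡ 17.
  x = λ² - 7 - 27 = 289 - 34 ≡ 7; y = λ·(7 - 7) - 27 ≡ 4. → (7, 4)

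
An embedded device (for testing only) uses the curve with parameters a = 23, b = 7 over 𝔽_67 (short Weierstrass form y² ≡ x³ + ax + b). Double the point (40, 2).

(8, 57)

tangent at (40, 2): λ = (3·40² + 23)/(2·2) ≡ 66/4. 4⁻¹ ≡ 17 (mod 67), so λ ≡ 66·17 ≡ 50.
  x = λ² - 40 - 40 = 2500 - 80 ≡ 8; y = λ·(40 - 8) - 2 ≡ 57. → (8, 57)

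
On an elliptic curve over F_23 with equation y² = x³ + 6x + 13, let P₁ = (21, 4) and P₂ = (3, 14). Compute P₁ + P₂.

(3, 9)

(21, 4) + (3, 14). λ = (14 - 4)/(3 - 21) ≡ 10/5 mod 23. 5⁻¹ ≡ 14 (mod 23), so λ ≡ 2.
  x = λ² - 21 - 3 = 4 - 24 ≡ 3; y = λ·(21 - 3) - 4 ≡ 9. → (3, 9)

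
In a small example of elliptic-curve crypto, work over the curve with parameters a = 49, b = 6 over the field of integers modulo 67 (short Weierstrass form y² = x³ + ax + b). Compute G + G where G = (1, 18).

(34, 46)

tangent at (1, 18): λ = (3·1² + 49)/(2·18) ≡ 52/36. 36⁻¹ ≡ 54 (mod 67) since 36·54 = 1944 ≡ 1, so λ ≡ 52·54 ≡ 61.
  x = λ² - 1 - 1 = 3721 - 2 ≡ 34; y = λ·(1 - 34) - 18 ≡ 46. → (34, 46)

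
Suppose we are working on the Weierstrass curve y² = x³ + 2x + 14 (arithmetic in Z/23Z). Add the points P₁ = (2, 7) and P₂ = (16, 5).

(2, 7) + (16, 5). λ = (5 - 7)/(16 - 2) ≡ 21/14 mod 23. 14⁻¹ ≡ 5 (mod 23), so λ ≡ 13.
  x = λ² - 2 - 16 = 169 - 18 ≡ 13; y = λ·(2 - 13) - 7 ≡ 11. → (13, 11)

(13, 11)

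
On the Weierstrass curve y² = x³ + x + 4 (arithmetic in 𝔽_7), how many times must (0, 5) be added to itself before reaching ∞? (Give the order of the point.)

10

2P: tangent at (0, 5): λ = (3·0² + 1)/(2·5) ≡ 1/3. 3⁻¹ ≡ 5 (mod 7), so λ ≡ 1·5 ≡ 5.
  x = λ² - 0 - 0 = 25 - 0 ≡ 4; y = λ·(0 - 4) - 5 ≡ 3. → (4, 3)
3P: (4, 3) + (0, 5). λ = (5 - 3)/(0 - 4) ≡ 2/3 mod 7. 3⁻¹ ≡ 5 (mod 7), so λ ≡ 3.
  x = λ² - 4 - 0 = 9 - 4 ≡ 5; y = λ·(4 - 5) - 3 ≡ 1. → (5, 1)
4P: (5, 1) + (0, 5). λ = (5 - 1)/(0 - 5) ≡ 4/2 mod 7. 2⁻¹ ≡ 4 (mod 7), so λ ≡ 2.
  x = λ² - 5 - 0 = 4 - 5 ≡ 6; y = λ·(5 - 6) - 1 ≡ 4. → (6, 4)
5P: (6, 4) + (0, 5). λ = (5 - 4)/(0 - 6) ≡ 1/1 mod 7. 1⁻¹ ≡ 1 (mod 7) since 1·1 = 1 ≡ 1, so λ ≡ 1.
  x = λ² - 6 - 0 = 1 - 6 ≡ 2; y = λ·(6 - 2) - 4 ≡ 0. → (2, 0)
6P: (2, 0) + (0, 5). λ = (5 - 0)/(0 - 2) ≡ 5/5 mod 7. 5⁻¹ ≡ 3 (mod 7), so λ ≡ 1.
  x = λ² - 2 - 0 = 1 - 2 ≡ 6; y = λ·(2 - 6) - 0 ≡ 3. → (6, 3)
7P: (6, 3) + (0, 5). λ = (5 - 3)/(0 - 6) ≡ 2/1 mod 7. 1⁻¹ ≡ 1 (mod 7) since 1·1 = 1 ≡ 1, so λ ≡ 2.
  x = λ² - 6 - 0 = 4 - 6 ≡ 5; y = λ·(6 - 5) - 3 ≡ 6. → (5, 6)
8P: (5, 6) + (0, 5). λ = (5 - 6)/(0 - 5) ≡ 6/2 mod 7. 2⁻¹ ≡ 4 (mod 7) since 2·4 = 8 ≡ 1, so λ ≡ 3.
  x = λ² - 5 - 0 = 9 - 5 ≡ 4; y = λ·(5 - 4) - 6 ≡ 4. → (4, 4)
9P: (4, 4) + (0, 5). λ = (5 - 4)/(0 - 4) ≡ 1/3 mod 7. 3⁻¹ ≡ 5 (mod 7), so λ ≡ 5.
  x = λ² - 4 - 0 = 25 - 4 ≡ 0; y = λ·(4 - 0) - 4 ≡ 2. → (0, 2)
10P: (0, 2) + (0, 5): same x and y₁ ≡ -y₂, so the sum is ∞.
10P = ∞, so the order is 10.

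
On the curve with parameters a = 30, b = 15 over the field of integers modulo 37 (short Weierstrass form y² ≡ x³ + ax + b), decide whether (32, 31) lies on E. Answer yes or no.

y² = 31² ≡ 36; x³ + 30x + 15 = 33743 ≡ 36 (mod 37). 36 = 36.

yes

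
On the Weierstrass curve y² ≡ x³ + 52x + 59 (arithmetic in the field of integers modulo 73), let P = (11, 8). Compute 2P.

(14, 10)

tangent at (11, 8): λ = (3·11² + 52)/(2·8) ≡ 50/16. 16⁻¹ ≡ 32 (mod 73), so λ ≡ 50·32 ≡ 67.
  x = λ² - 11 - 11 = 4489 - 22 ≡ 14; y = λ·(11 - 14) - 8 ≡ 10. → (14, 10)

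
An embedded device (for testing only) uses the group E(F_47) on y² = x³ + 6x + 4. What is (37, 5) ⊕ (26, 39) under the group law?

(37, 5) + (26, 39). λ = (39 - 5)/(26 - 37) ≡ 34/36 mod 47. 36⁻¹ ≡ 17 (mod 47) since 36·17 = 612 ≡ 1, so λ ≡ 14.
  x = λ² - 37 - 26 = 196 - 63 ≡ 39; y = λ·(37 - 39) - 5 ≡ 14. → (39, 14)

(39, 14)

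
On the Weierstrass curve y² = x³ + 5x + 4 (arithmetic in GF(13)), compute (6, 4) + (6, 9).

O

The two points share x = 6 and their y-coordinates satisfy 4 + 9 ≡ 0 (mod 13), so they are inverses. Their sum is O.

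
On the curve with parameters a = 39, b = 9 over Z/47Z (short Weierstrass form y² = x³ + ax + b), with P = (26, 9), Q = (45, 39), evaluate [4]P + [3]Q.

First 4P:
Double-and-add on 4 = (100)₂. Start with P = (26, 9) for the leading 1-bit.
double: tangent at (26, 9): λ = (3·26² + 39)/(2·9) ≡ 46/18. 18⁻¹ ≡ 34 (mod 47), so λ ≡ 46·34 ≡ 13.
  x = λ² - 26 - 26 = 169 - 52 ≡ 23; y = λ·(26 - 23) - 9 ≡ 30. → (23, 30)
double: tangent at (23, 30): λ = (3·23² + 39)/(2·30) ≡ 28/13. 13⁻¹ ≡ 29 (mod 47), so λ ≡ 28·29 ≡ 13.
  x = λ² - 23 - 23 = 169 - 46 ≡ 29; y = λ·(23 - 29) - 30 ≡ 33. → (29, 33)
4P = (29, 33).
Next 3Q:
Repeated addition: build up to 3Q.
2Q: tangent at (45, 39): λ = (3·45² + 39)/(2·39) ≡ 4/31. 31⁻¹ ≡ 44 (mod 47) since 31·44 = 1364 ≡ 1, so λ ≡ 4·44 ≡ 35.
  x = λ² - 45 - 45 = 1225 - 90 ≡ 7; y = λ·(45 - 7) - 39 ≡ 22. → (7, 22)
3Q: (7, 22) + (45, 39). λ = (39 - 22)/(45 - 7) ≡ 17/38 mod 47. 38⁻¹ ≡ 26 (mod 47), so λ ≡ 19.
  x = λ² - 7 - 45 = 361 - 52 ≡ 27; y = λ·(7 - 27) - 22 ≡ 21. → (27, 21)
3Q = (27, 21).
Finally 4P + 3Q:
(29, 33) + (27, 21). λ = (21 - 33)/(27 - 29) ≡ 35/45 mod 47. 45⁻¹ ≡ 23 (mod 47), so λ ≡ 6.
  x = λ² - 29 - 27 = 36 - 56 ≡ 27; y = λ·(29 - 27) - 33 ≡ 26. → (27, 26)

(27, 26)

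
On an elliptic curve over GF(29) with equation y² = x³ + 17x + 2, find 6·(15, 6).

Write G = (15, 6).
Double-and-add on 6 = (110)₂. Start with G = (15, 6) for the leading 1-bit.
double: tangent at (15, 6): λ = (3·15² + 17)/(2·6) ≡ 25/12. 12⁻¹ ≡ 17 (mod 29), so λ ≡ 25·17 ≡ 19.
  x = λ² - 15 - 15 = 361 - 30 ≡ 12; y = λ·(15 - 12) - 6 ≡ 22. → (12, 22)
add G: (12, 22) + (15, 6). λ = (6 - 22)/(15 - 12) ≡ 13/3 mod 29. 3⁻¹ ≡ 10 (mod 29), so λ ≡ 14.
  x = λ² - 12 - 15 = 196 - 27 ≡ 24; y = λ·(12 - 24) - 22 ≡ 13. → (24, 13)
double: tangent at (24, 13): λ = (3·24² + 17)/(2·13) ≡ 5/26. 26⁻¹ ≡ 19 (mod 29) since 26·19 = 494 ≡ 1, so λ ≡ 5·19 ≡ 8.
  x = λ² - 24 - 24 = 64 - 48 ≡ 16; y = λ·(24 - 16) - 13 ≡ 22. → (16, 22)

(16, 22)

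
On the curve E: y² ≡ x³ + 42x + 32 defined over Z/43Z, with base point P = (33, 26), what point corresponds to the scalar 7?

Double-and-add on 7 = (111)₂. Start with P = (33, 26) for the leading 1-bit.
double: tangent at (33, 26): λ = (3·33² + 42)/(2·26) ≡ 41/9. 9⁻¹ ≡ 24 (mod 43), so λ ≡ 41·24 ≡ 38.
  x = λ² - 33 - 33 = 1444 - 66 ≡ 2; y = λ·(33 - 2) - 26 ≡ 34. → (2, 34)
add P: (2, 34) + (33, 26). λ = (26 - 34)/(33 - 2) ≡ 35/31 mod 43. 31⁻¹ ≡ 25 (mod 43), so λ ≡ 15.
  x = λ² - 2 - 33 = 225 - 35 ≡ 18; y = λ·(2 - 18) - 34 ≡ 27. → (18, 27)
double: tangent at (18, 27): λ = (3·18² + 42)/(2·27) ≡ 25/11. 11⁻¹ ≡ 4 (mod 43), so λ ≡ 25·4 ≡ 14.
  x = λ² - 18 - 18 = 196 - 36 ≡ 31; y = λ·(18 - 31) - 27 ≡ 6. → (31, 6)
add P: (31, 6) + (33, 26). λ = (26 - 6)/(33 - 31) ≡ 20/2 mod 43. 2⁻¹ ≡ 22 (mod 43) since 2·22 = 44 ≡ 1, so λ ≡ 10.
  x = λ² - 31 - 33 = 100 - 64 ≡ 36; y = λ·(31 - 36) - 6 ≡ 30. → (36, 30)

(36, 30)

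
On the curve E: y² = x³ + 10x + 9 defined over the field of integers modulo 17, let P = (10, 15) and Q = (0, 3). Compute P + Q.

(10, 15) + (0, 3). λ = (3 - 15)/(0 - 10) ≡ 5/7 mod 17. 7⁻¹ ≡ 5 (mod 17), so λ ≡ 8.
  x = λ² - 10 - 0 = 64 - 10 ≡ 3; y = λ·(10 - 3) - 15 ≡ 7. → (3, 7)

(3, 7)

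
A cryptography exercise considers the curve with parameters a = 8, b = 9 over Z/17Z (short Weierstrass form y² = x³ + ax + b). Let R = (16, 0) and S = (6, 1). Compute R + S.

(16, 0) + (6, 1). λ = (1 - 0)/(6 - 16) ≡ 1/7 mod 17. 7⁻¹ ≡ 5 (mod 17), so λ ≡ 5.
  x = λ² - 16 - 6 = 25 - 22 ≡ 3; y = λ·(16 - 3) - 0 ≡ 14. → (3, 14)

(3, 14)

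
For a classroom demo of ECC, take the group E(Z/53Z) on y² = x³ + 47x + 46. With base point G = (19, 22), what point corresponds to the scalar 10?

(2, 25)

Repeated addition: build up to 10G.
2G: tangent at (19, 22): λ = (3·19² + 47)/(2·22) ≡ 17/44. 44⁻¹ ≡ 47 (mod 53) since 44·47 = 2068 ≡ 1, so λ ≡ 17·47 ≡ 4.
  x = λ² - 19 - 19 = 16 - 38 ≡ 31; y = λ·(19 - 31) - 22 ≡ 36. → (31, 36)
3G: (31, 36) + (19, 22). λ = (22 - 36)/(19 - 31) ≡ 39/41 mod 53. 41⁻¹ ≡ 22 (mod 53) since 41·22 = 902 ≡ 1, so λ ≡ 10.
  x = λ² - 31 - 19 = 100 - 50 ≡ 50; y = λ·(31 - 50) - 36 ≡ 39. → (50, 39)
4G: (50, 39) + (19, 22). λ = (22 - 39)/(19 - 50) ≡ 36/22 mod 53. 22⁻¹ ≡ 41 (mod 53) since 22·41 = 902 ≡ 1, so λ ≡ 45.
  x = λ² - 50 - 19 = 2025 - 69 ≡ 48; y = λ·(50 - 48) - 39 ≡ 51. → (48, 51)
5G: (48, 51) + (19, 22). λ = (22 - 51)/(19 - 48) ≡ 24/24 mod 53. 24⁻¹ ≡ 42 (mod 53), so λ ≡ 1.
  x = λ² - 48 - 19 = 1 - 67 ≡ 40; y = λ·(48 - 40) - 51 ≡ 10. → (40, 10)
6G: (40, 10) + (19, 22). λ = (22 - 10)/(19 - 40) ≡ 12/32 mod 53. 32⁻¹ ≡ 5 (mod 53) since 32·5 = 160 ≡ 1, so λ ≡ 7.
  x = λ² - 40 - 19 = 49 - 59 ≡ 43; y = λ·(40 - 43) - 10 ≡ 22. → (43, 22)
7G: (43, 22) + (19, 22). λ = (22 - 22)/(19 - 43) ≡ 0/29 mod 53. 29⁻¹ ≡ 11 (mod 53), so λ ≡ 0.
  x = λ² - 43 - 19 = 0 - 62 ≡ 44; y = λ·(43 - 44) - 22 ≡ 31. → (44, 31)
8G: (44, 31) + (19, 22). λ = (22 - 31)/(19 - 44) ≡ 44/28 mod 53. 28⁻¹ ≡ 36 (mod 53) since 28·36 = 1008 ≡ 1, so λ ≡ 47.
  x = λ² - 44 - 19 = 2209 - 63 ≡ 26; y = λ·(44 - 26) - 31 ≡ 20. → (26, 20)
9G: (26, 20) + (19, 22). λ = (22 - 20)/(19 - 26) ≡ 2/46 mod 53. 46⁻¹ ≡ 15 (mod 53), so λ ≡ 30.
  x = λ² - 26 - 19 = 900 - 45 ≡ 7; y = λ·(26 - 7) - 20 ≡ 20. → (7, 20)
10G: (7, 20) + (19, 22). λ = (22 - 20)/(19 - 7) ≡ 2/12 mod 53. 12⁻¹ ≡ 31 (mod 53), so λ ≡ 9.
  x = λ² - 7 - 19 = 81 - 26 ≡ 2; y = λ·(7 - 2) - 20 ≡ 25. → (2, 25)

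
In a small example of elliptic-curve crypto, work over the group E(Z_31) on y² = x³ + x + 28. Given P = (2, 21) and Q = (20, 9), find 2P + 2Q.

First 2P:
Repeated addition: build up to 2P.
2P: tangent at (2, 21): λ = (3·2² + 1)/(2·21) ≡ 13/11. 11⁻¹ ≡ 17 (mod 31) since 11·17 = 187 ≡ 1, so λ ≡ 13·17 ≡ 4.
  x = λ² - 2 - 2 = 16 - 4 ≡ 12; y = λ·(2 - 12) - 21 ≡ 1. → (12, 1)
2P = (12, 1).
Next 2Q:
Repeated addition: build up to 2Q.
2Q: tangent at (20, 9): λ = (3·20² + 1)/(2·9) ≡ 23/18. 18⁻¹ ≡ 19 (mod 31), so λ ≡ 23·19 ≡ 3.
  x = λ² - 20 - 20 = 9 - 40 ≡ 0; y = λ·(20 - 0) - 9 ≡ 20. → (0, 20)
2Q = (0, 20).
Finally 2P + 2Q:
(12, 1) + (0, 20). λ = (20 - 1)/(0 - 12) ≡ 19/19 mod 31. 19⁻¹ ≡ 18 (mod 31), so λ ≡ 1.
  x = λ² - 12 - 0 = 1 - 12 ≡ 20; y = λ·(12 - 20) - 1 ≡ 22. → (20, 22)

(20, 22)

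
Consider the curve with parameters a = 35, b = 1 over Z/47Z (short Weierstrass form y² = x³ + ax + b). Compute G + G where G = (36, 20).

tangent at (36, 20): λ = (3·36² + 35)/(2·20) ≡ 22/40. 40⁻¹ ≡ 20 (mod 47), so λ ≡ 22·20 ≡ 17.
  x = λ² - 36 - 36 = 289 - 72 ≡ 29; y = λ·(36 - 29) - 20 ≡ 5. → (29, 5)

(29, 5)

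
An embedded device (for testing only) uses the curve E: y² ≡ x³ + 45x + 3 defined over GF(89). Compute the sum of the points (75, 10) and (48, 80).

(71, 6)

(75, 10) + (48, 80). λ = (80 - 10)/(48 - 75) ≡ 70/62 mod 89. 62⁻¹ ≡ 56 (mod 89) since 62·56 = 3472 ≡ 1, so λ ≡ 4.
  x = λ² - 75 - 48 = 16 - 123 ≡ 71; y = λ·(75 - 71) - 10 ≡ 6. → (71, 6)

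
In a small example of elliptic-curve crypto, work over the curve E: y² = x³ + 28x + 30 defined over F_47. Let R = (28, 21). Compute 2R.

(27, 20)

tangent at (28, 21): λ = (3·28² + 28)/(2·21) ≡ 30/42. 42⁻¹ ≡ 28 (mod 47), so λ ≡ 30·28 ≡ 41.
  x = λ² - 28 - 28 = 1681 - 56 ≡ 27; y = λ·(28 - 27) - 21 ≡ 20. → (27, 20)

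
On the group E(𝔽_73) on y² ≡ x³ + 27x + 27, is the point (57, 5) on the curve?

y² = 5² ≡ 25; x³ + 27x + 27 = 186759 ≡ 25 (mod 73). 25 = 25.

yes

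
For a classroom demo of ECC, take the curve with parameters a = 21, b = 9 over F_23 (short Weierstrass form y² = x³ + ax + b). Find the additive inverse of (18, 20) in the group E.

(18, 3)

-(18, 20) = (18, -20 mod 23) = (18, 3).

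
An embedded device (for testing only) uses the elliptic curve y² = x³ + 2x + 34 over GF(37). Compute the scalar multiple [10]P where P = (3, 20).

Repeated addition: build up to 10P.
2P: tangent at (3, 20): λ = (3·3² + 2)/(2·20) ≡ 29/3. 3⁻¹ ≡ 25 (mod 37) since 3·25 = 75 ≡ 1, so λ ≡ 29·25 ≡ 22.
  x = λ² - 3 - 3 = 484 - 6 ≡ 34; y = λ·(3 - 34) - 20 ≡ 1. → (34, 1)
3P: (34, 1) + (3, 20). λ = (20 - 1)/(3 - 34) ≡ 19/6 mod 37. 6⁻¹ ≡ 31 (mod 37), so λ ≡ 34.
  x = λ² - 34 - 3 = 1156 - 37 ≡ 9; y = λ·(34 - 9) - 1 ≡ 35. → (9, 35)
4P: (9, 35) + (3, 20). λ = (20 - 35)/(3 - 9) ≡ 22/31 mod 37. 31⁻¹ ≡ 6 (mod 37) since 31·6 = 186 ≡ 1, so λ ≡ 21.
  x = λ² - 9 - 3 = 441 - 12 ≡ 22; y = λ·(9 - 22) - 35 ≡ 25. → (22, 25)
5P: (22, 25) + (3, 20). λ = (20 - 25)/(3 - 22) ≡ 32/18 mod 37. 18⁻¹ ≡ 35 (mod 37), so λ ≡ 10.
  x = λ² - 22 - 3 = 100 - 25 ≡ 1; y = λ·(22 - 1) - 25 ≡ 0. → (1, 0)
6P: (1, 0) + (3, 20). λ = (20 - 0)/(3 - 1) ≡ 20/2 mod 37. 2⁻¹ ≡ 19 (mod 37) since 2·19 = 38 ≡ 1, so λ ≡ 10.
  x = λ² - 1 - 3 = 100 - 4 ≡ 22; y = λ·(1 - 22) - 0 ≡ 12. → (22, 12)
7P: (22, 12) + (3, 20). λ = (20 - 12)/(3 - 22) ≡ 8/18 mod 37. 18⁻¹ ≡ 35 (mod 37), so λ ≡ 21.
  x = λ² - 22 - 3 = 441 - 25 ≡ 9; y = λ·(22 - 9) - 12 ≡ 2. → (9, 2)
8P: (9, 2) + (3, 20). λ = (20 - 2)/(3 - 9) ≡ 18/31 mod 37. 31⁻¹ ≡ 6 (mod 37) since 31·6 = 186 ≡ 1, so λ ≡ 34.
  x = λ² - 9 - 3 = 1156 - 12 ≡ 34; y = λ·(9 - 34) - 2 ≡ 36. → (34, 36)
9P: (34, 36) + (3, 20). λ = (20 - 36)/(3 - 34) ≡ 21/6 mod 37. 6⁻¹ ≡ 31 (mod 37) since 6·31 = 186 ≡ 1, so λ ≡ 22.
  x = λ² - 34 - 3 = 484 - 37 ≡ 3; y = λ·(34 - 3) - 36 ≡ 17. → (3, 17)
10P: (3, 17) + (3, 20): same x and y₁ ≡ -y₂, so the sum is O.

O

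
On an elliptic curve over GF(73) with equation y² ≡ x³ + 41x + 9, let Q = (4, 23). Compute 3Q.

Repeated addition: build up to 3Q.
2Q: tangent at (4, 23): λ = (3·4² + 41)/(2·23) ≡ 16/46. 46⁻¹ ≡ 27 (mod 73) since 46·27 = 1242 ≡ 1, so λ ≡ 16·27 ≡ 67.
  x = λ² - 4 - 4 = 4489 - 8 ≡ 28; y = λ·(4 - 28) - 23 ≡ 48. → (28, 48)
3Q: (28, 48) + (4, 23). λ = (23 - 48)/(4 - 28) ≡ 48/49 mod 73. 49⁻¹ ≡ 3 (mod 73) since 49·3 = 147 ≡ 1, so λ ≡ 71.
  x = λ² - 28 - 4 = 5041 - 32 ≡ 45; y = λ·(28 - 45) - 48 ≡ 59. → (45, 59)

(45, 59)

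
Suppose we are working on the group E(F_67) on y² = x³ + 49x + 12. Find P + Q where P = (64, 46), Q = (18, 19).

(14, 62)

(64, 46) + (18, 19). λ = (19 - 46)/(18 - 64) ≡ 40/21 mod 67. 21⁻¹ ≡ 16 (mod 67) since 21·16 = 336 ≡ 1, so λ ≡ 37.
  x = λ² - 64 - 18 = 1369 - 82 ≡ 14; y = λ·(64 - 14) - 46 ≡ 62. → (14, 62)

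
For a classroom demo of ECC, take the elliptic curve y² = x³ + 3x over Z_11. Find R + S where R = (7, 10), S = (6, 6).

(7, 10) + (6, 6). λ = (6 - 10)/(6 - 7) ≡ 7/10 mod 11. 10⁻¹ ≡ 10 (mod 11) since 10·10 = 100 ≡ 1, so λ ≡ 4.
  x = λ² - 7 - 6 = 16 - 13 ≡ 3; y = λ·(7 - 3) - 10 ≡ 6. → (3, 6)

(3, 6)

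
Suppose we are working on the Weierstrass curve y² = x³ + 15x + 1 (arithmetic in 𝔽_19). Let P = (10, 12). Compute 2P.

(16, 9)

tangent at (10, 12): λ = (3·10² + 15)/(2·12) ≡ 11/5. 5⁻¹ ≡ 4 (mod 19) since 5·4 = 20 ≡ 1, so λ ≡ 11·4 ≡ 6.
  x = λ² - 10 - 10 = 36 - 20 ≡ 16; y = λ·(10 - 16) - 12 ≡ 9. → (16, 9)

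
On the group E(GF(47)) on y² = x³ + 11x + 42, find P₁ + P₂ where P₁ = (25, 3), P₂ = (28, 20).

(0, 29)

(25, 3) + (28, 20). λ = (20 - 3)/(28 - 25) ≡ 17/3 mod 47. 3⁻¹ ≡ 16 (mod 47) since 3·16 = 48 ≡ 1, so λ ≡ 37.
  x = λ² - 25 - 28 = 1369 - 53 ≡ 0; y = λ·(25 - 0) - 3 ≡ 29. → (0, 29)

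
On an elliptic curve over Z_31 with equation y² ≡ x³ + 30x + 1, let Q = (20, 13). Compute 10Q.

(18, 7)

Repeated addition: build up to 10Q.
2Q: tangent at (20, 13): λ = (3·20² + 30)/(2·13) ≡ 21/26. 26⁻¹ ≡ 6 (mod 31), so λ ≡ 21·6 ≡ 2.
  x = λ² - 20 - 20 = 4 - 40 ≡ 26; y = λ·(20 - 26) - 13 ≡ 6. → (26, 6)
3Q: (26, 6) + (20, 13). λ = (13 - 6)/(20 - 26) ≡ 7/25 mod 31. 25⁻¹ ≡ 5 (mod 31) since 25·5 = 125 ≡ 1, so λ ≡ 4.
  x = λ² - 26 - 20 = 16 - 46 ≡ 1; y = λ·(26 - 1) - 6 ≡ 1. → (1, 1)
4Q: (1, 1) + (20, 13). λ = (13 - 1)/(20 - 1) ≡ 12/19 mod 31. 19⁻¹ ≡ 18 (mod 31), so λ ≡ 30.
  x = λ² - 1 - 20 = 900 - 21 ≡ 11; y = λ·(1 - 11) - 1 ≡ 9. → (11, 9)
5Q: (11, 9) + (20, 13). λ = (13 - 9)/(20 - 11) ≡ 4/9 mod 31. 9⁻¹ ≡ 7 (mod 31) since 9·7 = 63 ≡ 1, so λ ≡ 28.
  x = λ² - 11 - 20 = 784 - 31 ≡ 9; y = λ·(11 - 9) - 9 ≡ 16. → (9, 16)
6Q: (9, 16) + (20, 13). λ = (13 - 16)/(20 - 9) ≡ 28/11 mod 31. 11⁻¹ ≡ 17 (mod 31), so λ ≡ 11.
  x = λ² - 9 - 20 = 121 - 29 ≡ 30; y = λ·(9 - 30) - 16 ≡ 1. → (30, 1)
7Q: (30, 1) + (20, 13). λ = (13 - 1)/(20 - 30) ≡ 12/21 mod 31. 21⁻¹ ≡ 3 (mod 31) since 21·3 = 63 ≡ 1, so λ ≡ 5.
  x = λ² - 30 - 20 = 25 - 50 ≡ 6; y = λ·(30 - 6) - 1 ≡ 26. → (6, 26)
8Q: (6, 26) + (20, 13). λ = (13 - 26)/(20 - 6) ≡ 18/14 mod 31. 14⁻¹ ≡ 20 (mod 31), so λ ≡ 19.
  x = λ² - 6 - 20 = 361 - 26 ≡ 25; y = λ·(6 - 25) - 26 ≡ 16. → (25, 16)
9Q: (25, 16) + (20, 13). λ = (13 - 16)/(20 - 25) ≡ 28/26 mod 31. 26⁻¹ ≡ 6 (mod 31), so λ ≡ 13.
  x = λ² - 25 - 20 = 169 - 45 ≡ 0; y = λ·(25 - 0) - 16 ≡ 30. → (0, 30)
10Q: (0, 30) + (20, 13). λ = (13 - 30)/(20 - 0) ≡ 14/20 mod 31. 20⁻¹ ≡ 14 (mod 31), so λ ≡ 10.
  x = λ² - 0 - 20 = 100 - 20 ≡ 18; y = λ·(0 - 18) - 30 ≡ 7. → (18, 7)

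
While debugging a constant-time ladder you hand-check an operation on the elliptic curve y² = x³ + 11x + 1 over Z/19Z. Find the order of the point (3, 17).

2P: tangent at (3, 17): λ = (3·3² + 11)/(2·17) ≡ 0/15. 15⁻¹ ≡ 14 (mod 19), so λ ≡ 0·14 ≡ 0.
  x = λ² - 3 - 3 = 0 - 6 ≡ 13; y = λ·(3 - 13) - 17 ≡ 2. → (13, 2)
3P: (13, 2) + (3, 17). λ = (17 - 2)/(3 - 13) ≡ 15/9 mod 19. 9⁻¹ ≡ 17 (mod 19), so λ ≡ 8.
  x = λ² - 13 - 3 = 64 - 16 ≡ 10; y = λ·(13 - 10) - 2 ≡ 3. → (10, 3)
4P: (10, 3) + (3, 17). λ = (17 - 3)/(3 - 10) ≡ 14/12 mod 19. 12⁻¹ ≡ 8 (mod 19), so λ ≡ 17.
  x = λ² - 10 - 3 = 289 - 13 ≡ 10; y = λ·(10 - 10) - 3 ≡ 16. → (10, 16)
5P: (10, 16) + (3, 17). λ = (17 - 16)/(3 - 10) ≡ 1/12 mod 19. 12⁻¹ ≡ 8 (mod 19) since 12·8 = 96 ≡ 1, so λ ≡ 8.
  x = λ² - 10 - 3 = 64 - 13 ≡ 13; y = λ·(10 - 13) - 16 ≡ 17. → (13, 17)
6P: (13, 17) + (3, 17). λ = (17 - 17)/(3 - 13) ≡ 0/9 mod 19. 9⁻¹ ≡ 17 (mod 19), so λ ≡ 0.
  x = λ² - 13 - 3 = 0 - 16 ≡ 3; y = λ·(13 - 3) - 17 ≡ 2. → (3, 2)
7P: (3, 2) + (3, 17): same x and y₁ ≡ -y₂, so the sum is O.
7P = O, so the order is 7.

7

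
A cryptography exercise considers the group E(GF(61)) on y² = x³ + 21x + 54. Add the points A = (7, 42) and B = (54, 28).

(1, 25)

(7, 42) + (54, 28). λ = (28 - 42)/(54 - 7) ≡ 47/47 mod 61. 47⁻¹ ≡ 13 (mod 61), so λ ≡ 1.
  x = λ² - 7 - 54 = 1 - 61 ≡ 1; y = λ·(7 - 1) - 42 ≡ 25. → (1, 25)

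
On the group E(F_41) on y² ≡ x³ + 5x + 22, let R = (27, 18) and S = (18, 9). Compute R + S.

(38, 12)

(27, 18) + (18, 9). λ = (9 - 18)/(18 - 27) ≡ 32/32 mod 41. 32⁻¹ ≡ 9 (mod 41), so λ ≡ 1.
  x = λ² - 27 - 18 = 1 - 45 ≡ 38; y = λ·(27 - 38) - 18 ≡ 12. → (38, 12)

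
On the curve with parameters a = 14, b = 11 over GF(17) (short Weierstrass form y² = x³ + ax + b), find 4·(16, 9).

(9, 4)

Write G = (16, 9).
Double-and-add on 4 = (100)₂. Start with G = (16, 9) for the leading 1-bit.
double: tangent at (16, 9): λ = (3·16² + 14)/(2·9) ≡ 0/1. 1⁻¹ ≡ 1 (mod 17), so λ ≡ 0·1 ≡ 0.
  x = λ² - 16 - 16 = 0 - 32 ≡ 2; y = λ·(16 - 2) - 9 ≡ 8. → (2, 8)
double: tangent at (2, 8): λ = (3·2² + 14)/(2·8) ≡ 9/16. 16⁻¹ ≡ 16 (mod 17) since 16·16 = 256 ≡ 1, so λ ≡ 9·16 ≡ 8.
  x = λ² - 2 - 2 = 64 - 4 ≡ 9; y = λ·(2 - 9) - 8 ≡ 4. → (9, 4)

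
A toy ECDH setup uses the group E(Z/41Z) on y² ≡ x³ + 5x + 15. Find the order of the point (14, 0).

2P: (14, 0) + (14, 0): same x and y₁ ≡ -y₂, so the sum is ∞.
2P = ∞, so the order is 2.

2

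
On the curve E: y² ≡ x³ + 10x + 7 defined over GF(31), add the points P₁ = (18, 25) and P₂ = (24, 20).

(18, 25) + (24, 20). λ = (20 - 25)/(24 - 18) ≡ 26/6 mod 31. 6⁻¹ ≡ 26 (mod 31), so λ ≡ 25.
  x = λ² - 18 - 24 = 625 - 42 ≡ 25; y = λ·(18 - 25) - 25 ≡ 17. → (25, 17)

(25, 17)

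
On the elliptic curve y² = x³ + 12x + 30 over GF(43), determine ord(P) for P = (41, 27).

2P: tangent at (41, 27): λ = (3·41² + 12)/(2·27) ≡ 24/11. 11⁻¹ ≡ 4 (mod 43), so λ ≡ 24·4 ≡ 10.
  x = λ² - 41 - 41 = 100 - 82 ≡ 18; y = λ·(41 - 18) - 27 ≡ 31. → (18, 31)
3P: (18, 31) + (41, 27). λ = (27 - 31)/(41 - 18) ≡ 39/23 mod 43. 23⁻¹ ≡ 15 (mod 43), so λ ≡ 26.
  x = λ² - 18 - 41 = 676 - 59 ≡ 15; y = λ·(18 - 15) - 31 ≡ 4. → (15, 4)
4P: (15, 4) + (41, 27). λ = (27 - 4)/(41 - 15) ≡ 23/26 mod 43. 26⁻¹ ≡ 5 (mod 43) since 26·5 = 130 ≡ 1, so λ ≡ 29.
  x = λ² - 15 - 41 = 841 - 56 ≡ 11; y = λ·(15 - 11) - 4 ≡ 26. → (11, 26)
5P: (11, 26) + (41, 27). λ = (27 - 26)/(41 - 11) ≡ 1/30 mod 43. 30⁻¹ ≡ 33 (mod 43) since 30·33 = 990 ≡ 1, so λ ≡ 33.
  x = λ² - 11 - 41 = 1089 - 52 ≡ 5; y = λ·(11 - 5) - 26 ≡ 0. → (5, 0)
6P: (5, 0) + (41, 27). λ = (27 - 0)/(41 - 5) ≡ 27/36 mod 43. 36⁻¹ ≡ 6 (mod 43), so λ ≡ 33.
  x = λ² - 5 - 41 = 1089 - 46 ≡ 11; y = λ·(5 - 11) - 0 ≡ 17. → (11, 17)
7P: (11, 17) + (41, 27). λ = (27 - 17)/(41 - 11) ≡ 10/30 mod 43. 30⁻¹ ≡ 33 (mod 43) since 30·33 = 990 ≡ 1, so λ ≡ 29.
  x = λ² - 11 - 41 = 841 - 52 ≡ 15; y = λ·(11 - 15) - 17 ≡ 39. → (15, 39)
8P: (15, 39) + (41, 27). λ = (27 - 39)/(41 - 15) ≡ 31/26 mod 43. 26⁻¹ ≡ 5 (mod 43) since 26·5 = 130 ≡ 1, so λ ≡ 26.
  x = λ² - 15 - 41 = 676 - 56 ≡ 18; y = λ·(15 - 18) - 39 ≡ 12. → (18, 12)
9P: (18, 12) + (41, 27). λ = (27 - 12)/(41 - 18) ≡ 15/23 mod 43. 23⁻¹ ≡ 15 (mod 43), so λ ≡ 10.
  x = λ² - 18 - 41 = 100 - 59 ≡ 41; y = λ·(18 - 41) - 12 ≡ 16. → (41, 16)
10P: (41, 16) + (41, 27): same x and y₁ ≡ -y₂, so the sum is ∞.
10P = ∞, so the order is 10.

10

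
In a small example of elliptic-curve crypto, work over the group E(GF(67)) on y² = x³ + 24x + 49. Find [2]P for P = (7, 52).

(54, 35)

tangent at (7, 52): λ = (3·7² + 24)/(2·52) ≡ 37/37. 37⁻¹ ≡ 29 (mod 67), so λ ≡ 37·29 ≡ 1.
  x = λ² - 7 - 7 = 1 - 14 ≡ 54; y = λ·(7 - 54) - 52 ≡ 35. → (54, 35)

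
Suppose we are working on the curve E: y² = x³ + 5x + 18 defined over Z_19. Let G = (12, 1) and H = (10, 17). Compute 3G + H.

(7, 4)

First 3G:
Repeated addition: build up to 3G.
2G: tangent at (12, 1): λ = (3·12² + 5)/(2·1) ≡ 0/2. 2⁻¹ ≡ 10 (mod 19), so λ ≡ 0·10 ≡ 0.
  x = λ² - 12 - 12 = 0 - 24 ≡ 14; y = λ·(12 - 14) - 1 ≡ 18. → (14, 18)
3G: (14, 18) + (12, 1). λ = (1 - 18)/(12 - 14) ≡ 2/17 mod 19. 17⁻¹ ≡ 9 (mod 19) since 17·9 = 153 ≡ 1, so λ ≡ 18.
  x = λ² - 14 - 12 = 324 - 26 ≡ 13; y = λ·(14 - 13) - 18 ≡ 0. → (13, 0)
3G = (13, 0).
Finally 3G + H:
(13, 0) + (10, 17). λ = (17 - 0)/(10 - 13) ≡ 17/16 mod 19. 16⁻¹ ≡ 6 (mod 19), so λ ≡ 7.
  x = λ² - 13 - 10 = 49 - 23 ≡ 7; y = λ·(13 - 7) - 0 ≡ 4. → (7, 4)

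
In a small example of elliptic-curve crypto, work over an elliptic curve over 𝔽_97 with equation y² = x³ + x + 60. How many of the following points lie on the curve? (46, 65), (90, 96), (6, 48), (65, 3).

(46, 65): 65² ≡ 54, rhs ≡ 54 → on.
(90, 96): 96² ≡ 1, rhs ≡ 1 → on.
(6, 48): 48² ≡ 73, rhs ≡ 88 → off.
(65, 3): 3² ≡ 9, rhs ≡ 46 → off.

2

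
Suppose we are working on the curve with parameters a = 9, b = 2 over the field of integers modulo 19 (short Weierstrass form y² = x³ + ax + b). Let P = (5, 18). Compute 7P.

(6, 5)

Repeated addition: build up to 7P.
2P: tangent at (5, 18): λ = (3·5² + 9)/(2·18) ≡ 8/17. 17⁻¹ ≡ 9 (mod 19), so λ ≡ 8·9 ≡ 15.
  x = λ² - 5 - 5 = 225 - 10 ≡ 6; y = λ·(5 - 6) - 18 ≡ 5. → (6, 5)
3P: (6, 5) + (5, 18). λ = (18 - 5)/(5 - 6) ≡ 13/18 mod 19. 18⁻¹ ≡ 18 (mod 19) since 18·18 = 324 ≡ 1, so λ ≡ 6.
  x = λ² - 6 - 5 = 36 - 11 ≡ 6; y = λ·(6 - 6) - 5 ≡ 14. → (6, 14)
4P: (6, 14) + (5, 18). λ = (18 - 14)/(5 - 6) ≡ 4/18 mod 19. 18⁻¹ ≡ 18 (mod 19) since 18·18 = 324 ≡ 1, so λ ≡ 15.
  x = λ² - 6 - 5 = 225 - 11 ≡ 5; y = λ·(6 - 5) - 14 ≡ 1. → (5, 1)
5P: (5, 1) + (5, 18): same x and y₁ ≡ -y₂, so the sum is 𝒪.
6P: 𝒪 + (5, 18) = (5, 18) (identity).
7P: tangent at (5, 18): λ = (3·5² + 9)/(2·18) ≡ 8/17. 17⁻¹ ≡ 9 (mod 19), so λ ≡ 8·9 ≡ 15.
  x = λ² - 5 - 5 = 225 - 10 ≡ 6; y = λ·(5 - 6) - 18 ≡ 5. → (6, 5)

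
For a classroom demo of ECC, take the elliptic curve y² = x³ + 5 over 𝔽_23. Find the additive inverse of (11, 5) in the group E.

-(11, 5) = (11, -5 mod 23) = (11, 18).

(11, 18)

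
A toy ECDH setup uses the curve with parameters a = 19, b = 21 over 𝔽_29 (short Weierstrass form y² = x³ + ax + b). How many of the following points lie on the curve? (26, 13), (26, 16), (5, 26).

3

(26, 13): 13² ≡ 24, rhs ≡ 24 → on.
(26, 16): 16² ≡ 24, rhs ≡ 24 → on.
(5, 26): 26² ≡ 9, rhs ≡ 9 → on.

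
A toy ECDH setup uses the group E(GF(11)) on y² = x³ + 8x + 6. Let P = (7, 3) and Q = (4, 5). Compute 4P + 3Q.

(9, 2)

First 4P:
Double-and-add on 4 = (100)₂. Start with P = (7, 3) for the leading 1-bit.
double: tangent at (7, 3): λ = (3·7² + 8)/(2·3) ≡ 1/6. 6⁻¹ ≡ 2 (mod 11), so λ ≡ 1·2 ≡ 2.
  x = λ² - 7 - 7 = 4 - 14 ≡ 1; y = λ·(7 - 1) - 3 ≡ 9. → (1, 9)
double: tangent at (1, 9): λ = (3·1² + 8)/(2·9) ≡ 0/7. 7⁻¹ ≡ 8 (mod 11), so λ ≡ 0·8 ≡ 0.
  x = λ² - 1 - 1 = 0 - 2 ≡ 9; y = λ·(1 - 9) - 9 ≡ 2. → (9, 2)
4P = (9, 2).
Next 3Q:
Repeated addition: build up to 3Q.
2Q: tangent at (4, 5): λ = (3·4² + 8)/(2·5) ≡ 1/10. 10⁻¹ ≡ 10 (mod 11), so λ ≡ 1·10 ≡ 10.
  x = λ² - 4 - 4 = 100 - 8 ≡ 4; y = λ·(4 - 4) - 5 ≡ 6. → (4, 6)
3Q: (4, 6) + (4, 5): same x and y₁ ≡ -y₂, so the sum is the point at infinity.
3Q = the point at infinity.
Finally 4P + 3Q:
(9, 2) + the point at infinity = (9, 2) (identity).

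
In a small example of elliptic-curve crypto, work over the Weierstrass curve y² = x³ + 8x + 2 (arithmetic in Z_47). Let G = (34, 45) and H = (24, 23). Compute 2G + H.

(10, 1)

First 2G:
Repeated addition: build up to 2G.
2G: tangent at (34, 45): λ = (3·34² + 8)/(2·45) ≡ 45/43. 43⁻¹ ≡ 35 (mod 47) since 43·35 = 1505 ≡ 1, so λ ≡ 45·35 ≡ 24.
  x = λ² - 34 - 34 = 576 - 68 ≡ 38; y = λ·(34 - 38) - 45 ≡ 0. → (38, 0)
2G = (38, 0).
Finally 2G + H:
(38, 0) + (24, 23). λ = (23 - 0)/(24 - 38) ≡ 23/33 mod 47. 33⁻¹ ≡ 10 (mod 47), so λ ≡ 42.
  x = λ² - 38 - 24 = 1764 - 62 ≡ 10; y = λ·(38 - 10) - 0 ≡ 1. → (10, 1)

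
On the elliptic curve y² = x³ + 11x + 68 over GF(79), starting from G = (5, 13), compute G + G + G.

(60, 30)

Repeated addition: build up to 3G.
2G: tangent at (5, 13): λ = (3·5² + 11)/(2·13) ≡ 7/26. 26⁻¹ ≡ 76 (mod 79) since 26·76 = 1976 ≡ 1, so λ ≡ 7·76 ≡ 58.
  x = λ² - 5 - 5 = 3364 - 10 ≡ 36; y = λ·(5 - 36) - 13 ≡ 6. → (36, 6)
3G: (36, 6) + (5, 13). λ = (13 - 6)/(5 - 36) ≡ 7/48 mod 79. 48⁻¹ ≡ 28 (mod 79), so λ ≡ 38.
  x = λ² - 36 - 5 = 1444 - 41 ≡ 60; y = λ·(36 - 60) - 6 ≡ 30. → (60, 30)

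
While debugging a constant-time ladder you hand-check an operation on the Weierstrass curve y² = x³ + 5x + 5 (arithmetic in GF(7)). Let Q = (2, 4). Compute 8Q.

(2, 4)

Double-and-add on 8 = (1000)₂. Start with Q = (2, 4) for the leading 1-bit.
double: tangent at (2, 4): λ = (3·2² + 5)/(2·4) ≡ 3/1. 1⁻¹ ≡ 1 (mod 7) since 1·1 = 1 ≡ 1, so λ ≡ 3·1 ≡ 3.
  x = λ² - 2 - 2 = 9 - 4 ≡ 5; y = λ·(2 - 5) - 4 ≡ 1. → (5, 1)
double: tangent at (5, 1): λ = (3·5² + 5)/(2·1) ≡ 3/2. 2⁻¹ ≡ 4 (mod 7) since 2·4 = 8 ≡ 1, so λ ≡ 3·4 ≡ 5.
  x = λ² - 5 - 5 = 25 - 10 ≡ 1; y = λ·(5 - 1) - 1 ≡ 5. → (1, 5)
double: tangent at (1, 5): λ = (3·1² + 5)/(2·5) ≡ 1/3. 3⁻¹ ≡ 5 (mod 7) since 3·5 = 15 ≡ 1, so λ ≡ 1·5 ≡ 5.
  x = λ² - 1 - 1 = 25 - 2 ≡ 2; y = λ·(1 - 2) - 5 ≡ 4. → (2, 4)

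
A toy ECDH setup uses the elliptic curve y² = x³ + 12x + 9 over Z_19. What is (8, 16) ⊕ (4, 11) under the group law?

(5, 2)

(8, 16) + (4, 11). λ = (11 - 16)/(4 - 8) ≡ 14/15 mod 19. 15⁻¹ ≡ 14 (mod 19), so λ ≡ 6.
  x = λ² - 8 - 4 = 36 - 12 ≡ 5; y = λ·(8 - 5) - 16 ≡ 2. → (5, 2)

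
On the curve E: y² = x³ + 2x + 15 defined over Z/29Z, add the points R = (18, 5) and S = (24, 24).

(18, 5) + (24, 24). λ = (24 - 5)/(24 - 18) ≡ 19/6 mod 29. 6⁻¹ ≡ 5 (mod 29) since 6·5 = 30 ≡ 1, so λ ≡ 8.
  x = λ² - 18 - 24 = 64 - 42 ≡ 22; y = λ·(18 - 22) - 5 ≡ 21. → (22, 21)

(22, 21)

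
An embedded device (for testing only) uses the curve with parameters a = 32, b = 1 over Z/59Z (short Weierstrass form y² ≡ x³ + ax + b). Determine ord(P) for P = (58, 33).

9

2P: tangent at (58, 33): λ = (3·58² + 32)/(2·33) ≡ 35/7. 7⁻¹ ≡ 17 (mod 59) since 7·17 = 119 ≡ 1, so λ ≡ 35·17 ≡ 5.
  x = λ² - 58 - 58 = 25 - 116 ≡ 27; y = λ·(58 - 27) - 33 ≡ 4. → (27, 4)
3P: (27, 4) + (58, 33). λ = (33 - 4)/(58 - 27) ≡ 29/31 mod 59. 31⁻¹ ≡ 40 (mod 59) since 31·40 = 1240 ≡ 1, so λ ≡ 39.
  x = λ² - 27 - 58 = 1521 - 85 ≡ 20; y = λ·(27 - 20) - 4 ≡ 33. → (20, 33)
4P: (20, 33) + (58, 33). λ = (33 - 33)/(58 - 20) ≡ 0/38 mod 59. 38⁻¹ ≡ 14 (mod 59), so λ ≡ 0.
  x = λ² - 20 - 58 = 0 - 78 ≡ 40; y = λ·(20 - 40) - 33 ≡ 26. → (40, 26)
5P: (40, 26) + (58, 33). λ = (33 - 26)/(58 - 40) ≡ 7/18 mod 59. 18⁻¹ ≡ 23 (mod 59), so λ ≡ 43.
  x = λ² - 40 - 58 = 1849 - 98 ≡ 40; y = λ·(40 - 40) - 26 ≡ 33. → (40, 33)
6P: (40, 33) + (58, 33). λ = (33 - 33)/(58 - 40) ≡ 0/18 mod 59. 18⁻¹ ≡ 23 (mod 59), so λ ≡ 0.
  x = λ² - 40 - 58 = 0 - 98 ≡ 20; y = λ·(40 - 20) - 33 ≡ 26. → (20, 26)
7P: (20, 26) + (58, 33). λ = (33 - 26)/(58 - 20) ≡ 7/38 mod 59. 38⁻¹ ≡ 14 (mod 59), so λ ≡ 39.
  x = λ² - 20 - 58 = 1521 - 78 ≡ 27; y = λ·(20 - 27) - 26 ≡ 55. → (27, 55)
8P: (27, 55) + (58, 33). λ = (33 - 55)/(58 - 27) ≡ 37/31 mod 59. 31⁻¹ ≡ 40 (mod 59) since 31·40 = 1240 ≡ 1, so λ ≡ 5.
  x = λ² - 27 - 58 = 25 - 85 ≡ 58; y = λ·(27 - 58) - 55 ≡ 26. → (58, 26)
9P: (58, 26) + (58, 33): same x and y₁ ≡ -y₂, so the sum is 𝒪.
9P = 𝒪, so the order is 9.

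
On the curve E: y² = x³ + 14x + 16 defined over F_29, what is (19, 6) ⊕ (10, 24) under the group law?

(4, 22)

(19, 6) + (10, 24). λ = (24 - 6)/(10 - 19) ≡ 18/20 mod 29. 20⁻¹ ≡ 16 (mod 29), so λ ≡ 27.
  x = λ² - 19 - 10 = 729 - 29 ≡ 4; y = λ·(19 - 4) - 6 ≡ 22. → (4, 22)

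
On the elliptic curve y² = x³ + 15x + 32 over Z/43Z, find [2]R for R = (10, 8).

tangent at (10, 8): λ = (3·10² + 15)/(2·8) ≡ 14/16. 16⁻¹ ≡ 35 (mod 43), so λ ≡ 14·35 ≡ 17.
  x = λ² - 10 - 10 = 289 - 20 ≡ 11; y = λ·(10 - 11) - 8 ≡ 18. → (11, 18)

(11, 18)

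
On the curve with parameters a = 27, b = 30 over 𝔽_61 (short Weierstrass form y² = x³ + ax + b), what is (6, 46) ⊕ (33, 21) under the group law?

(6, 46) + (33, 21). λ = (21 - 46)/(33 - 6) ≡ 36/27 mod 61. 27⁻¹ ≡ 52 (mod 61), so λ ≡ 42.
  x = λ² - 6 - 33 = 1764 - 39 ≡ 17; y = λ·(6 - 17) - 46 ≡ 41. → (17, 41)

(17, 41)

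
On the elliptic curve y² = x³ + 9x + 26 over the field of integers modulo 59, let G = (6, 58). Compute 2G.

(3, 32)

tangent at (6, 58): λ = (3·6² + 9)/(2·58) ≡ 58/57. 57⁻¹ ≡ 29 (mod 59), so λ ≡ 58·29 ≡ 30.
  x = λ² - 6 - 6 = 900 - 12 ≡ 3; y = λ·(6 - 3) - 58 ≡ 32. → (3, 32)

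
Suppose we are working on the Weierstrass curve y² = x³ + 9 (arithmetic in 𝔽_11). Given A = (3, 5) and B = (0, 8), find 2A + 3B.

(8, 9)

First 2A:
Repeated addition: build up to 2A.
2A: tangent at (3, 5): λ = (3·3² + 0)/(2·5) ≡ 5/10. 10⁻¹ ≡ 10 (mod 11), so λ ≡ 5·10 ≡ 6.
  x = λ² - 3 - 3 = 36 - 6 ≡ 8; y = λ·(3 - 8) - 5 ≡ 9. → (8, 9)
2A = (8, 9).
Next 3B:
Repeated addition: build up to 3B.
2B: tangent at (0, 8): λ = (3·0² + 0)/(2·8) ≡ 0/5. 5⁻¹ ≡ 9 (mod 11) since 5·9 = 45 ≡ 1, so λ ≡ 0·9 ≡ 0.
  x = λ² - 0 - 0 = 0 - 0 ≡ 0; y = λ·(0 - 0) - 8 ≡ 3. → (0, 3)
3B: (0, 3) + (0, 8): same x and y₁ ≡ -y₂, so the sum is 𝒪.
3B = 𝒪.
Finally 2A + 3B:
(8, 9) + 𝒪 = (8, 9) (identity).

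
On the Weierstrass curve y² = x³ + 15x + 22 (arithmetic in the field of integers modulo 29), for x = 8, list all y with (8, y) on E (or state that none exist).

x³ + 15x + 22 = 654 ≡ 16 (mod 29).
Square roots of 16 mod 29: 4 and 25 (since 4² = 16 ≡ 16).

4, 25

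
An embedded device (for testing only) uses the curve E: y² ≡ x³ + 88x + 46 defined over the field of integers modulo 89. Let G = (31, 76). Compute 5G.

Double-and-add on 5 = (101)₂. Start with G = (31, 76) for the leading 1-bit.
double: tangent at (31, 76): λ = (3·31² + 88)/(2·76) ≡ 34/63. 63⁻¹ ≡ 65 (mod 89), so λ ≡ 34·65 ≡ 74.
  x = λ² - 31 - 31 = 5476 - 62 ≡ 74; y = λ·(31 - 74) - 76 ≡ 35. → (74, 35)
double: tangent at (74, 35): λ = (3·74² + 88)/(2·35) ≡ 51/70. 70⁻¹ ≡ 14 (mod 89), so λ ≡ 51·14 ≡ 2.
  x = λ² - 74 - 74 = 4 - 148 ≡ 34; y = λ·(74 - 34) - 35 ≡ 45. → (34, 45)
add G: (34, 45) + (31, 76). λ = (76 - 45)/(31 - 34) ≡ 31/86 mod 89. 86⁻¹ ≡ 59 (mod 89) since 86·59 = 5074 ≡ 1, so λ ≡ 49.
  x = λ² - 34 - 31 = 2401 - 65 ≡ 22; y = λ·(34 - 22) - 45 ≡ 9. → (22, 9)

(22, 9)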